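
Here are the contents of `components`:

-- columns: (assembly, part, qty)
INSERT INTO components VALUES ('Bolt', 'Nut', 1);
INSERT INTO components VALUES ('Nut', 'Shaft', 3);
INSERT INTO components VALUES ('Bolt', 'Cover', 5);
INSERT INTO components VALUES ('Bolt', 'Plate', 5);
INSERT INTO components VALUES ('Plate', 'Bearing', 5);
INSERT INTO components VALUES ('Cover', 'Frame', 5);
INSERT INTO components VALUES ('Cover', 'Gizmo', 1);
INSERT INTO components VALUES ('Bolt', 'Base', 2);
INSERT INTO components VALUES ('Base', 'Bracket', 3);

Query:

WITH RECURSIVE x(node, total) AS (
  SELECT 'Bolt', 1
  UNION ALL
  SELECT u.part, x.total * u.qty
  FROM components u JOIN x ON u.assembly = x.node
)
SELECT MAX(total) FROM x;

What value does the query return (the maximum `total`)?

25

Base: (Bolt, total=1).
Iteration 1: components of {Bolt} -> Base = 1*2 = 2, Cover = 1*5 = 5, Nut = 1*1 = 1, Plate = 1*5 = 5.
Iteration 2: components of {Base,Cover,Nut,Plate} -> Bearing = 5*5 = 25, Bracket = 2*3 = 6, Frame = 5*5 = 25, Gizmo = 5*1 = 5, Shaft = 1*3 = 3.
Iteration 3: no further components; recursion stops.
total values: 1, 1, 5, 5, 2, 3, 25, 5, 25, 6; the maximum is 25.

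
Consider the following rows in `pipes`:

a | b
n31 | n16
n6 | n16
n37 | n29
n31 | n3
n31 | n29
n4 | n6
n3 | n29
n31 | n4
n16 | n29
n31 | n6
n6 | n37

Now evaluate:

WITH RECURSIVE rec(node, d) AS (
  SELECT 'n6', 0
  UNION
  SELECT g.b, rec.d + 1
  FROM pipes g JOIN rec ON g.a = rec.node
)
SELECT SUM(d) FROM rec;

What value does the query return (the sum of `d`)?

4

Base: (n6, d=0).
Iteration 1: edges from {n6} -> (n16, d=1), (n37, d=1).
Iteration 2: edges from {n16,n37} -> (n29, d=2). [UNION drops 1 duplicate row(s)]
Iteration 3: no outgoing edges from {n29}; recursion stops.
SUM(d) = 0 + 1 + 1 + 2 = 4.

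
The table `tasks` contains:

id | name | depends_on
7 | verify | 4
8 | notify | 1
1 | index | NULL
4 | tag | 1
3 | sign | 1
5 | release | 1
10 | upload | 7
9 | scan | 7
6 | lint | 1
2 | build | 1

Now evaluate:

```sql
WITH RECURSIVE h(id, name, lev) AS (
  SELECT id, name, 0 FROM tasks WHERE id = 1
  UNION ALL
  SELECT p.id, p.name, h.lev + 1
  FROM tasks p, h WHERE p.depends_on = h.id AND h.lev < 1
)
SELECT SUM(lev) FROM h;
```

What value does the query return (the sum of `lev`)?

Base: id=1 (index) at lev 0.
Iteration 1: rows with depends_on in {1} -> build (id 2, lev 1), sign (id 3, lev 1), tag (id 4, lev 1), release (id 5, lev 1), lint (id 6, lev 1), notify (id 8, lev 1).
Iteration 2: lev < 1 fails for all current rows; recursion stops.
SUM(lev) = 0 + 1 + 1 + 1 + 1 + 1 + 1 = 6.

6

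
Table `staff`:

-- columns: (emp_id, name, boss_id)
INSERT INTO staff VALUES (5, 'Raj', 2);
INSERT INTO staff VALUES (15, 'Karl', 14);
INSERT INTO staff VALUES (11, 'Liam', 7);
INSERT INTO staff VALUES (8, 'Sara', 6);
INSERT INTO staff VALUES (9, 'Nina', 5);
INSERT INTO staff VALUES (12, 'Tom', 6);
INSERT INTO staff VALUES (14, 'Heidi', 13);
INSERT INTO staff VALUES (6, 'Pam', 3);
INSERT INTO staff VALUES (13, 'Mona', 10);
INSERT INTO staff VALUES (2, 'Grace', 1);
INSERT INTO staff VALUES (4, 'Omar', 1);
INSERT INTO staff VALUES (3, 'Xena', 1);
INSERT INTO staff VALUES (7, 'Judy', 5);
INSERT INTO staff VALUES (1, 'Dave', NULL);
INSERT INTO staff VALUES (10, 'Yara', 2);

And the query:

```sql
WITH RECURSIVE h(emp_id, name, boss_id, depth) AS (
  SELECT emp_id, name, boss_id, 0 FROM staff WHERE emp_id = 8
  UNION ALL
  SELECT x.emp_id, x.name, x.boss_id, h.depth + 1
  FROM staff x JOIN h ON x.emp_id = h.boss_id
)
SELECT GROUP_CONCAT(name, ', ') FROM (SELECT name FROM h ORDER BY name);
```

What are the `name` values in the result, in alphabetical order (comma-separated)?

Base: emp_id=8 (Sara), boss_id=6, depth 0.
Iteration 1: join on emp_id=6 -> Pam (id 6, boss_id=3, depth 1).
Iteration 2: join on emp_id=3 -> Xena (id 3, boss_id=1, depth 2).
Iteration 3: join on emp_id=1 -> Dave (id 1, boss_id=NULL, depth 3).
Iteration 4: boss_id is NULL; no match; recursion stops.

Dave, Pam, Sara, Xena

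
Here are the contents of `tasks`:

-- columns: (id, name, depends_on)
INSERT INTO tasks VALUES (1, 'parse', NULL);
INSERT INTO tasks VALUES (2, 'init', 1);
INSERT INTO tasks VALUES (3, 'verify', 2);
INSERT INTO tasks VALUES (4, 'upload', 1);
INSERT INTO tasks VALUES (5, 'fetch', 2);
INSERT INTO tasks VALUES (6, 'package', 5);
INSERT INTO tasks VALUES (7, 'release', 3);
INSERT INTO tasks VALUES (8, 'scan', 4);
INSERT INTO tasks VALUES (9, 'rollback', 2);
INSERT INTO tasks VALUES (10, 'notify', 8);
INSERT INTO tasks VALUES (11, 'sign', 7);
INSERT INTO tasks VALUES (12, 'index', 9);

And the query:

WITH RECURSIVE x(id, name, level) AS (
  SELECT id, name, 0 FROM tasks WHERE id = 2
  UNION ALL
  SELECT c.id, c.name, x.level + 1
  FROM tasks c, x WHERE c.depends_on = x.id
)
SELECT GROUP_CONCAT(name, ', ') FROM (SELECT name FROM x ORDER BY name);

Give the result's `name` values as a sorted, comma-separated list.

Base: id=2 (init) at level 0.
Iteration 1: rows with depends_on in {2} -> verify (id 3, level 1), fetch (id 5, level 1), rollback (id 9, level 1).
Iteration 2: rows with depends_on in {3,5,9} -> package (id 6, level 2), release (id 7, level 2), index (id 12, level 2).
Iteration 3: rows with depends_on in {6,7,12} -> sign (id 11, level 3).
Iteration 4: no rows with depends_on in {11}; recursion stops.

fetch, index, init, package, release, rollback, sign, verify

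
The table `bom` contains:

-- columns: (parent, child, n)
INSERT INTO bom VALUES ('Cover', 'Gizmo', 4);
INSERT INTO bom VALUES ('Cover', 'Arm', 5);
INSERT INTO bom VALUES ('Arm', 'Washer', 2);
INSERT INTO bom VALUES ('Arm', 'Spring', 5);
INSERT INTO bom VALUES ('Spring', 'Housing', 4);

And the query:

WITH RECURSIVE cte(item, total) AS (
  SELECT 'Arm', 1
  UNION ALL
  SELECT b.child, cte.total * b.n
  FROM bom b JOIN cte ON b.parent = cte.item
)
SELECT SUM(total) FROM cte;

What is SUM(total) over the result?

28

Base: (Arm, total=1).
Iteration 1: components of {Arm} -> Spring = 1*5 = 5, Washer = 1*2 = 2.
Iteration 2: components of {Spring,Washer} -> Housing = 5*4 = 20.
Iteration 3: no further components; recursion stops.
SUM(total) = 1 + 2 + 5 + 20 = 28.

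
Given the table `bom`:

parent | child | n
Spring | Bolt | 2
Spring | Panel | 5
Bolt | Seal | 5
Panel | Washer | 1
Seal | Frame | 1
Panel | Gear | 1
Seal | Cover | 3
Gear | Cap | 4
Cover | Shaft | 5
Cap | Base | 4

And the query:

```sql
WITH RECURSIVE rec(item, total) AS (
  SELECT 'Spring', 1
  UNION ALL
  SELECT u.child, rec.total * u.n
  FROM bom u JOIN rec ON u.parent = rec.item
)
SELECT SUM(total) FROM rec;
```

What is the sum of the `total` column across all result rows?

Base: (Spring, total=1).
Iteration 1: components of {Spring} -> Bolt = 1*2 = 2, Panel = 1*5 = 5.
Iteration 2: components of {Bolt,Panel} -> Gear = 5*1 = 5, Seal = 2*5 = 10, Washer = 5*1 = 5.
Iteration 3: components of {Gear,Seal,Washer} -> Cap = 5*4 = 20, Cover = 10*3 = 30, Frame = 10*1 = 10.
Iteration 4: components of {Cap,Cover,Frame} -> Base = 20*4 = 80, Shaft = 30*5 = 150.
Iteration 5: no further components; recursion stops.
SUM(total) = 1 + 2 + 5 + 10 + 5 + 5 + 10 + 30 + 20 + 150 + 80 = 318.

318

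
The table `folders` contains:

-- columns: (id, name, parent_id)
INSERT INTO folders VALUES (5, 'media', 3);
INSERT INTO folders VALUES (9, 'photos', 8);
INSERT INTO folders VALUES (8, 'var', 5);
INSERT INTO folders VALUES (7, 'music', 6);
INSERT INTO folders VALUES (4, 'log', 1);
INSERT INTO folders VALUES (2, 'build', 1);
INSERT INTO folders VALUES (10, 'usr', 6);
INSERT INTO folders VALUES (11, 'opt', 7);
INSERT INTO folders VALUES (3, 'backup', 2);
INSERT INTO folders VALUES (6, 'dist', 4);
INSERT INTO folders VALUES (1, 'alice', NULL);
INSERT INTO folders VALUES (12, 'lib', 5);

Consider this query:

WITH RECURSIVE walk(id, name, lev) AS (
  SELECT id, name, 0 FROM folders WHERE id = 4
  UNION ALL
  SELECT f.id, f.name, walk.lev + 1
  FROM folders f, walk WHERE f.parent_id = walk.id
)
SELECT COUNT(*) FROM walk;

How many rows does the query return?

Base: id=4 (log) at lev 0.
Iteration 1: rows with parent_id in {4} -> dist (id 6, lev 1).
Iteration 2: rows with parent_id in {6} -> music (id 7, lev 2), usr (id 10, lev 2).
Iteration 3: rows with parent_id in {7,10} -> opt (id 11, lev 3).
Iteration 4: no rows with parent_id in {11}; recursion stops.
Total rows emitted: 5.

5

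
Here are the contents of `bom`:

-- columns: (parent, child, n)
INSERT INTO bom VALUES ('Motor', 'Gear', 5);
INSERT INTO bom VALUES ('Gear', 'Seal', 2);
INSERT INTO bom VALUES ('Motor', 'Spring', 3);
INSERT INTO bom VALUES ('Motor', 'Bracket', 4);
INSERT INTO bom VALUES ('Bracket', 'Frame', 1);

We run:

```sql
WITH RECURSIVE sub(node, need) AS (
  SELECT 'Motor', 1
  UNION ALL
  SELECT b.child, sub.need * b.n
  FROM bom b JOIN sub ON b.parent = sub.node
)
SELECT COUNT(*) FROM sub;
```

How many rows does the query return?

Base: (Motor, need=1).
Iteration 1: components of {Motor} -> Bracket = 1*4 = 4, Gear = 1*5 = 5, Spring = 1*3 = 3.
Iteration 2: components of {Bracket,Gear,Spring} -> Frame = 4*1 = 4, Seal = 5*2 = 10.
Iteration 3: no further components; recursion stops.
Total rows emitted: 6.

6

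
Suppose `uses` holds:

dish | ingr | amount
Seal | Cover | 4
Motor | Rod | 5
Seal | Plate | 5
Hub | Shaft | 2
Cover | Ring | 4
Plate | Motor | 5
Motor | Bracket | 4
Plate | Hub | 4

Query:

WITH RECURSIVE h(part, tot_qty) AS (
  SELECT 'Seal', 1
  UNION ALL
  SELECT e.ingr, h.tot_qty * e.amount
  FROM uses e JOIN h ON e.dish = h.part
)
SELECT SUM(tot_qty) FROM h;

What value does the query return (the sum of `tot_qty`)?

336

Base: (Seal, tot_qty=1).
Iteration 1: components of {Seal} -> Cover = 1*4 = 4, Plate = 1*5 = 5.
Iteration 2: components of {Cover,Plate} -> Hub = 5*4 = 20, Motor = 5*5 = 25, Ring = 4*4 = 16.
Iteration 3: components of {Hub,Motor,Ring} -> Bracket = 25*4 = 100, Rod = 25*5 = 125, Shaft = 20*2 = 40.
Iteration 4: no further components; recursion stops.
SUM(tot_qty) = 1 + 5 + 4 + 20 + 25 + 16 + 40 + 125 + 100 = 336.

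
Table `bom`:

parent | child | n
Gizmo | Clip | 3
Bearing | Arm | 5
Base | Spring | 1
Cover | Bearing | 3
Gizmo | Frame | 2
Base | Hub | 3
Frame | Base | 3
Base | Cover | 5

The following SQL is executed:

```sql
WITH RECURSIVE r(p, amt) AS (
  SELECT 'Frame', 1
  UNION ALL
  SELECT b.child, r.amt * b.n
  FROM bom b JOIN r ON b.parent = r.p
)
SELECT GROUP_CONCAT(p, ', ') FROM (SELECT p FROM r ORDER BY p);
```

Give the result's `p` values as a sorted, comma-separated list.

Arm, Base, Bearing, Cover, Frame, Hub, Spring

Base: (Frame, amt=1).
Iteration 1: components of {Frame} -> Base = 1*3 = 3.
Iteration 2: components of {Base} -> Cover = 3*5 = 15, Hub = 3*3 = 9, Spring = 3*1 = 3.
Iteration 3: components of {Cover,Hub,Spring} -> Bearing = 15*3 = 45.
Iteration 4: components of {Bearing} -> Arm = 45*5 = 225.
Iteration 5: no further components; recursion stops.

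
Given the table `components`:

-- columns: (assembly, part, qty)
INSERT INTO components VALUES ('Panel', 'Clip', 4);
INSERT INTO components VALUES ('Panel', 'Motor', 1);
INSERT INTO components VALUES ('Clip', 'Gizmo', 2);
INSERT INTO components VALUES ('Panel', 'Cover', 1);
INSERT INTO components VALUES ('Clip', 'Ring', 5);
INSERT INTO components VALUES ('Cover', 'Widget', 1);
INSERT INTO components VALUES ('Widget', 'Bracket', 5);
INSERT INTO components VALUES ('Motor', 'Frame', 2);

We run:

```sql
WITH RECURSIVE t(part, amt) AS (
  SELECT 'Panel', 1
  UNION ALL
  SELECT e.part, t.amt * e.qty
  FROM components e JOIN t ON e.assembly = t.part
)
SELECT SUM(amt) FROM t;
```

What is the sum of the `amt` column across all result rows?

Base: (Panel, amt=1).
Iteration 1: components of {Panel} -> Clip = 1*4 = 4, Cover = 1*1 = 1, Motor = 1*1 = 1.
Iteration 2: components of {Clip,Cover,Motor} -> Frame = 1*2 = 2, Gizmo = 4*2 = 8, Ring = 4*5 = 20, Widget = 1*1 = 1.
Iteration 3: components of {Frame,Gizmo,Ring,Widget} -> Bracket = 1*5 = 5.
Iteration 4: no further components; recursion stops.
SUM(amt) = 1 + 4 + 1 + 1 + 8 + 20 + 2 + 1 + 5 = 43.

43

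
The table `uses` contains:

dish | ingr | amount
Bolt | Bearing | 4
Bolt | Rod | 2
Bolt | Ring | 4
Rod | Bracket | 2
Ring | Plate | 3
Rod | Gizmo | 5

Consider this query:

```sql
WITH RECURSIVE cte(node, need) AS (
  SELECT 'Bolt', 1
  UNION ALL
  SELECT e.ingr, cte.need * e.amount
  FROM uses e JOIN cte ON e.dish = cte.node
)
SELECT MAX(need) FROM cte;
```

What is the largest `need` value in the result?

Base: (Bolt, need=1).
Iteration 1: components of {Bolt} -> Bearing = 1*4 = 4, Ring = 1*4 = 4, Rod = 1*2 = 2.
Iteration 2: components of {Bearing,Ring,Rod} -> Bracket = 2*2 = 4, Gizmo = 2*5 = 10, Plate = 4*3 = 12.
Iteration 3: no further components; recursion stops.
need values: 1, 4, 2, 4, 4, 10, 12; the maximum is 12.

12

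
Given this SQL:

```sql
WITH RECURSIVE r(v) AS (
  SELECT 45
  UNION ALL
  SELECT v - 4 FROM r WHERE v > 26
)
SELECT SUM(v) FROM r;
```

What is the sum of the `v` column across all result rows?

210

Base: v=45.
Iteration 1: 45 > 26 holds -> v = 45 - 4 = 41.
Iteration 2: 41 > 26 holds -> v = 41 - 4 = 37.
Iteration 3: 37 > 26 holds -> v = 37 - 4 = 33.
Iteration 4: 33 > 26 holds -> v = 33 - 4 = 29.
Iteration 5: 29 > 26 holds -> v = 29 - 4 = 25.
Iteration 6: 25 > 26 fails; recursion stops.
SUM(v) = 45 + 41 + 37 + 33 + 29 + 25 = 210.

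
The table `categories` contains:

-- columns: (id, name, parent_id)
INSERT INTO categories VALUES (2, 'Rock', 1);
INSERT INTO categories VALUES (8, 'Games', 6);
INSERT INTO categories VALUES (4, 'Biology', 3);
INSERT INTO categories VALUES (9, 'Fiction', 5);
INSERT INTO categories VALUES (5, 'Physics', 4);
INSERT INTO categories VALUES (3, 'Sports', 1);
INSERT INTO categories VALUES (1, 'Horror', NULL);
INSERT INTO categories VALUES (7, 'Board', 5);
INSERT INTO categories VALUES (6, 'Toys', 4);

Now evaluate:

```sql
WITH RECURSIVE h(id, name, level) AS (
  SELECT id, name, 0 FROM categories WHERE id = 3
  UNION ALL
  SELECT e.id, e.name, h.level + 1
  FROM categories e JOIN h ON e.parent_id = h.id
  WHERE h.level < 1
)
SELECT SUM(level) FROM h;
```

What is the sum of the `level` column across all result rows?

Base: id=3 (Sports) at level 0.
Iteration 1: rows with parent_id in {3} -> Biology (id 4, level 1).
Iteration 2: level < 1 fails for all current rows; recursion stops.
SUM(level) = 0 + 1 = 1.

1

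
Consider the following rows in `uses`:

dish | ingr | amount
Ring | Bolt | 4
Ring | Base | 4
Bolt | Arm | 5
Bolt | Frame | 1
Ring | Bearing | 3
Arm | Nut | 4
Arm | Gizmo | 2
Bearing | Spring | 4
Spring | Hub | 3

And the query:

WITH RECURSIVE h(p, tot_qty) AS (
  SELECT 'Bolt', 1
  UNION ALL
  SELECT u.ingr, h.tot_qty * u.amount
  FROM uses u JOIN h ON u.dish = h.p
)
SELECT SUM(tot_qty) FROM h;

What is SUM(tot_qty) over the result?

Base: (Bolt, tot_qty=1).
Iteration 1: components of {Bolt} -> Arm = 1*5 = 5, Frame = 1*1 = 1.
Iteration 2: components of {Arm,Frame} -> Gizmo = 5*2 = 10, Nut = 5*4 = 20.
Iteration 3: no further components; recursion stops.
SUM(tot_qty) = 1 + 5 + 1 + 20 + 10 = 37.

37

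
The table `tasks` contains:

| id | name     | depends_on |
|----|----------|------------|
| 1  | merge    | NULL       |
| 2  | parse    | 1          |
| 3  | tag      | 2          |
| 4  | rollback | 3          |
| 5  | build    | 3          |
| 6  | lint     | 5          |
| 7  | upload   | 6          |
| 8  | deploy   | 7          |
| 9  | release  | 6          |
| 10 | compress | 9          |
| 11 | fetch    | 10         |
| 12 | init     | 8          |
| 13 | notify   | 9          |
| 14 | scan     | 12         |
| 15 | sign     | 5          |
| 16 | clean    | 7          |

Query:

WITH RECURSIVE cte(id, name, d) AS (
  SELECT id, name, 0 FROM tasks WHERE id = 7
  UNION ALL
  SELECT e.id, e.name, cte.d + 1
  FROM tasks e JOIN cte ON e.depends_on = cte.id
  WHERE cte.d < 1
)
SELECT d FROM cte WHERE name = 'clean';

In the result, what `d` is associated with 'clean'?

Base: id=7 (upload) at d 0.
Iteration 1: rows with depends_on in {7} -> deploy (id 8, d 1), clean (id 16, d 1).
Iteration 2: d < 1 fails for all current rows; recursion stops.

1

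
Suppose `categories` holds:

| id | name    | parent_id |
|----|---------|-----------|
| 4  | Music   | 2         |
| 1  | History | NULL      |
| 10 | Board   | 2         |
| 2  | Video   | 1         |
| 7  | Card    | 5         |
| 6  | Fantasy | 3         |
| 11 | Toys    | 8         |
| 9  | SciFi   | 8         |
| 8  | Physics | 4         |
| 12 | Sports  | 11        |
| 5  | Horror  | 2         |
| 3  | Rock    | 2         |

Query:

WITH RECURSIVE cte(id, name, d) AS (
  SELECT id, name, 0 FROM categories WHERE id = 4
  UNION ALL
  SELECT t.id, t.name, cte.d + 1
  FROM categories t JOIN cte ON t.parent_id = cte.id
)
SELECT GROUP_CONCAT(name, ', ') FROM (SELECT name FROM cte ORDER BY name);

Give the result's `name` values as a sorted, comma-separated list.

Base: id=4 (Music) at d 0.
Iteration 1: rows with parent_id in {4} -> Physics (id 8, d 1).
Iteration 2: rows with parent_id in {8} -> SciFi (id 9, d 2), Toys (id 11, d 2).
Iteration 3: rows with parent_id in {9,11} -> Sports (id 12, d 3).
Iteration 4: no rows with parent_id in {12}; recursion stops.

Music, Physics, SciFi, Sports, Toys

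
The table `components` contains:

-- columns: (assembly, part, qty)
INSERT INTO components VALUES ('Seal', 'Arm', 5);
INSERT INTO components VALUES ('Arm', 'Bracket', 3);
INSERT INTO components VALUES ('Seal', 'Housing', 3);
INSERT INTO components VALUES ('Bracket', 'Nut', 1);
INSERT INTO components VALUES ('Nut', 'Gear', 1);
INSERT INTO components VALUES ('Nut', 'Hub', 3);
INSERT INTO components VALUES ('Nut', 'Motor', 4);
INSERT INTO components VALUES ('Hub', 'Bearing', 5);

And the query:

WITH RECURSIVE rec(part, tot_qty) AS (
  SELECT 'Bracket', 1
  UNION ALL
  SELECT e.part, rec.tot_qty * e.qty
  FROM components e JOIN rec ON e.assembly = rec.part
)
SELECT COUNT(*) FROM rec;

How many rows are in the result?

6

Base: (Bracket, tot_qty=1).
Iteration 1: components of {Bracket} -> Nut = 1*1 = 1.
Iteration 2: components of {Nut} -> Gear = 1*1 = 1, Hub = 1*3 = 3, Motor = 1*4 = 4.
Iteration 3: components of {Gear,Hub,Motor} -> Bearing = 3*5 = 15.
Iteration 4: no further components; recursion stops.
Total rows emitted: 6.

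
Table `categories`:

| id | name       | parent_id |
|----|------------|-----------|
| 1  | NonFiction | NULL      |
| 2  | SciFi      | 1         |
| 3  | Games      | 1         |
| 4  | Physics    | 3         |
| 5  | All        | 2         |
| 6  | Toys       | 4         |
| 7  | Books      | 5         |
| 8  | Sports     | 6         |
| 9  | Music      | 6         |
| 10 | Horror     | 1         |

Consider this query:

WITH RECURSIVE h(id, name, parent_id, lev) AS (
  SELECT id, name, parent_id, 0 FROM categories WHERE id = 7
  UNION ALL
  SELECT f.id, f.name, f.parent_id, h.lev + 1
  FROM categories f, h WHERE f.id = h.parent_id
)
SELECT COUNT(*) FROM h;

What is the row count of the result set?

4

Base: id=7 (Books), parent_id=5, lev 0.
Iteration 1: join on id=5 -> All (id 5, parent_id=2, lev 1).
Iteration 2: join on id=2 -> SciFi (id 2, parent_id=1, lev 2).
Iteration 3: join on id=1 -> NonFiction (id 1, parent_id=NULL, lev 3).
Iteration 4: parent_id is NULL; no match; recursion stops.
Total rows emitted: 4.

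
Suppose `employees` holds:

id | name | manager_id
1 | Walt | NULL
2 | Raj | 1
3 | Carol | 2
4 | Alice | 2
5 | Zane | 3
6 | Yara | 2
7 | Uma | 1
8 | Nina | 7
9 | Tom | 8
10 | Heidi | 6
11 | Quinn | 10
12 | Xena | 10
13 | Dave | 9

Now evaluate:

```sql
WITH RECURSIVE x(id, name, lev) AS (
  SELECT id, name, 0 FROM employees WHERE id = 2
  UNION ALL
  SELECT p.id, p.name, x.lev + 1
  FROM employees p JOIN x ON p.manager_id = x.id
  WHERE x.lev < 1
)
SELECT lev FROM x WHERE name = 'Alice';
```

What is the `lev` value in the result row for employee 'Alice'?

Base: id=2 (Raj) at lev 0.
Iteration 1: rows with manager_id in {2} -> Carol (id 3, lev 1), Alice (id 4, lev 1), Yara (id 6, lev 1).
Iteration 2: lev < 1 fails for all current rows; recursion stops.

1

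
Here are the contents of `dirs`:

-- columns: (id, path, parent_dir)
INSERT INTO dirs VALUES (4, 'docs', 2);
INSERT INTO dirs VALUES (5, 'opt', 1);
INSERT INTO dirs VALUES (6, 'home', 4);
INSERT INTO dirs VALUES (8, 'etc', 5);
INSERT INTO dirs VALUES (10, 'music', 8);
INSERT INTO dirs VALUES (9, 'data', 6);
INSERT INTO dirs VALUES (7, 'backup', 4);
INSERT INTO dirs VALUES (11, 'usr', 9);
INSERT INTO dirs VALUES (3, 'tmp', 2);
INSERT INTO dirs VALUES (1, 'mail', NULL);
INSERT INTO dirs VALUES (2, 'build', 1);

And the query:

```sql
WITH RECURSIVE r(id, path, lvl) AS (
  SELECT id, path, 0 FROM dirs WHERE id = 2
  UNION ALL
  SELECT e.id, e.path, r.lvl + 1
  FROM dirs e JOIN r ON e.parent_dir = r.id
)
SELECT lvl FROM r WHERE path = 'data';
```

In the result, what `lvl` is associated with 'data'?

Base: id=2 (build) at lvl 0.
Iteration 1: rows with parent_dir in {2} -> tmp (id 3, lvl 1), docs (id 4, lvl 1).
Iteration 2: rows with parent_dir in {3,4} -> home (id 6, lvl 2), backup (id 7, lvl 2).
Iteration 3: rows with parent_dir in {6,7} -> data (id 9, lvl 3).
Iteration 4: rows with parent_dir in {9} -> usr (id 11, lvl 4).
Iteration 5: no rows with parent_dir in {11}; recursion stops.

3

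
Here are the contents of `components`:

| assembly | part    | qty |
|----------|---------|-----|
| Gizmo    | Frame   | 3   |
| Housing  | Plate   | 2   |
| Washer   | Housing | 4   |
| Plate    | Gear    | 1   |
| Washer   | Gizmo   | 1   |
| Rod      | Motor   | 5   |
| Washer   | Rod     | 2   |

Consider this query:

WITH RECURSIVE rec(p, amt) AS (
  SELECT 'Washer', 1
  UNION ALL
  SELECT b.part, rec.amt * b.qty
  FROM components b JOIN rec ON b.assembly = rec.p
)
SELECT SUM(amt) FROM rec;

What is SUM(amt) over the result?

Base: (Washer, amt=1).
Iteration 1: components of {Washer} -> Gizmo = 1*1 = 1, Housing = 1*4 = 4, Rod = 1*2 = 2.
Iteration 2: components of {Gizmo,Housing,Rod} -> Frame = 1*3 = 3, Motor = 2*5 = 10, Plate = 4*2 = 8.
Iteration 3: components of {Frame,Motor,Plate} -> Gear = 8*1 = 8.
Iteration 4: no further components; recursion stops.
SUM(amt) = 1 + 1 + 4 + 2 + 3 + 8 + 10 + 8 = 37.

37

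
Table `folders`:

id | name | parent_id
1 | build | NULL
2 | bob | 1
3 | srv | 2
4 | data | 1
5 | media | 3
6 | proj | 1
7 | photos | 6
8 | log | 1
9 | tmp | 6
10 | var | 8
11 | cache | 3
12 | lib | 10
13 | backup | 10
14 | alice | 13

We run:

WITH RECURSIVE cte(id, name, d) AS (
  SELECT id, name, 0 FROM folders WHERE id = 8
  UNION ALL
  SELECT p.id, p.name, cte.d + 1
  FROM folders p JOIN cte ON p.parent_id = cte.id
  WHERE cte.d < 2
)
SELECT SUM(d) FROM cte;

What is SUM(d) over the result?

5

Base: id=8 (log) at d 0.
Iteration 1: rows with parent_id in {8} -> var (id 10, d 1).
Iteration 2: rows with parent_id in {10} -> lib (id 12, d 2), backup (id 13, d 2).
Iteration 3: d < 2 fails for all current rows; recursion stops.
SUM(d) = 0 + 1 + 2 + 2 = 5.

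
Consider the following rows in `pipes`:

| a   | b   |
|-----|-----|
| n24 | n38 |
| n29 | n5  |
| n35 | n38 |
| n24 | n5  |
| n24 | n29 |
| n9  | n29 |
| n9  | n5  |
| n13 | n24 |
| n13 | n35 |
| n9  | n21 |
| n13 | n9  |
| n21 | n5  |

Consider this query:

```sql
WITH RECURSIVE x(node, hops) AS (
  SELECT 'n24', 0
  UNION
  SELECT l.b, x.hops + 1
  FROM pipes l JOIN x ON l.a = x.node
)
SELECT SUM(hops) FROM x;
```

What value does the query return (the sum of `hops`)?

Base: (n24, hops=0).
Iteration 1: edges from {n24} -> (n29, hops=1), (n38, hops=1), (n5, hops=1).
Iteration 2: edges from {n29,n38,n5} -> (n5, hops=2).
Iteration 3: no outgoing edges from {n5}; recursion stops.
SUM(hops) = 0 + 1 + 1 + 1 + 2 = 5.

5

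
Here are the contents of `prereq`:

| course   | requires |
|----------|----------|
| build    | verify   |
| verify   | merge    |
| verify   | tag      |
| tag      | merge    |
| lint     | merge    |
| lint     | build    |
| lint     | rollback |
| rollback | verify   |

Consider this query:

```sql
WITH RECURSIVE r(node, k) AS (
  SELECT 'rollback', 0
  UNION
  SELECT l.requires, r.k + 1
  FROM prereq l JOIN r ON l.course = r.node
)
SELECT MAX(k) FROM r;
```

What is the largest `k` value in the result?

3

Base: (rollback, k=0).
Iteration 1: edges from {rollback} -> (verify, k=1).
Iteration 2: edges from {verify} -> (merge, k=2), (tag, k=2).
Iteration 3: edges from {merge,tag} -> (merge, k=3).
Iteration 4: no outgoing edges from {merge}; recursion stops.
k values: 0, 1, 2, 2, 3; the maximum is 3.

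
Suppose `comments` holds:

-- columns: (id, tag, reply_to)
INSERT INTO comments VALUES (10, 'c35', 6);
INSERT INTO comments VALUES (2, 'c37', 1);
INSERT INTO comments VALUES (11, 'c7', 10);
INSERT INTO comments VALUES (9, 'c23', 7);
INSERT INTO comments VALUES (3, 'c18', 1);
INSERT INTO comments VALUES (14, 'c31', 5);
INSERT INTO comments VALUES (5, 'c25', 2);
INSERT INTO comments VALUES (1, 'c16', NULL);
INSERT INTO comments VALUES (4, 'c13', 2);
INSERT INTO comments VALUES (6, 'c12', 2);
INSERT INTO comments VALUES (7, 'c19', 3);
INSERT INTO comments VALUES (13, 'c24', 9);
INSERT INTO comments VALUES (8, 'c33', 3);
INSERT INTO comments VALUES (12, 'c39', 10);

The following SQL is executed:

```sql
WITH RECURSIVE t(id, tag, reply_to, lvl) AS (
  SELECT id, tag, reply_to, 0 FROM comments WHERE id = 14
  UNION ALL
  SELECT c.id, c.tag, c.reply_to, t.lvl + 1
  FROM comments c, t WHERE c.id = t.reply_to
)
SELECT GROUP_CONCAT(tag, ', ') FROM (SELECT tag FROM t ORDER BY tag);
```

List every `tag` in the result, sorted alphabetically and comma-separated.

Base: id=14 (c31), reply_to=5, lvl 0.
Iteration 1: join on id=5 -> c25 (id 5, reply_to=2, lvl 1).
Iteration 2: join on id=2 -> c37 (id 2, reply_to=1, lvl 2).
Iteration 3: join on id=1 -> c16 (id 1, reply_to=NULL, lvl 3).
Iteration 4: reply_to is NULL; no match; recursion stops.

c16, c25, c31, c37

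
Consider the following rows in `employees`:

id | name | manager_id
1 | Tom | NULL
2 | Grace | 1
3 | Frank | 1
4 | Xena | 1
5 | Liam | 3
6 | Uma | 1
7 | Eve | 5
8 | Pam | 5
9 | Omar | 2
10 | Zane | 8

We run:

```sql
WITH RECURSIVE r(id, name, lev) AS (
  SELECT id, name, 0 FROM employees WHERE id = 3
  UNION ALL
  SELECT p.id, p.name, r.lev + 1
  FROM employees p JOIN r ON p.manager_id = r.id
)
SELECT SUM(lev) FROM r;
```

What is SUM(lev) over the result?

8

Base: id=3 (Frank) at lev 0.
Iteration 1: rows with manager_id in {3} -> Liam (id 5, lev 1).
Iteration 2: rows with manager_id in {5} -> Eve (id 7, lev 2), Pam (id 8, lev 2).
Iteration 3: rows with manager_id in {7,8} -> Zane (id 10, lev 3).
Iteration 4: no rows with manager_id in {10}; recursion stops.
SUM(lev) = 0 + 1 + 2 + 2 + 3 = 8.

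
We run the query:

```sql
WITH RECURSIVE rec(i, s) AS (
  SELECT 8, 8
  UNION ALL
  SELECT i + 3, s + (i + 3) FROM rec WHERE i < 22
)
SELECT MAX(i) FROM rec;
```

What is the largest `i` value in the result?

23

Base: i=8, s=8.
Iteration 1: 8 < 22 holds -> i = 8 + 3 = 11, s = 8 + 11 = 19.
Iteration 2: 11 < 22 holds -> i = 11 + 3 = 14, s = 19 + 14 = 33.
Iteration 3: 14 < 22 holds -> i = 14 + 3 = 17, s = 33 + 17 = 50.
Iteration 4: 17 < 22 holds -> i = 17 + 3 = 20, s = 50 + 20 = 70.
Iteration 5: 20 < 22 holds -> i = 20 + 3 = 23, s = 70 + 23 = 93.
Iteration 6: 23 < 22 fails; recursion stops.
i values: 8, 11, 14, 17, 20, 23; the maximum is 23.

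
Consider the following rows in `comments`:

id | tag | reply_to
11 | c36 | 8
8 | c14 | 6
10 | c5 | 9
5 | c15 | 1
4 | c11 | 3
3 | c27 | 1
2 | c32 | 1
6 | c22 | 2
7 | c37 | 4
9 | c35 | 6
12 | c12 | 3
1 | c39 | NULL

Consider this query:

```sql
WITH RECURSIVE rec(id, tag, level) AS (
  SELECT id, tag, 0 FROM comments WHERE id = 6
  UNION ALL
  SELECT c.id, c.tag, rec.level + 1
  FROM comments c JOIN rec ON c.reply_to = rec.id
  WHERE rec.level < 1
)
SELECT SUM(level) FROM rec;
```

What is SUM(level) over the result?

Base: id=6 (c22) at level 0.
Iteration 1: rows with reply_to in {6} -> c14 (id 8, level 1), c35 (id 9, level 1).
Iteration 2: level < 1 fails for all current rows; recursion stops.
SUM(level) = 0 + 1 + 1 = 2.

2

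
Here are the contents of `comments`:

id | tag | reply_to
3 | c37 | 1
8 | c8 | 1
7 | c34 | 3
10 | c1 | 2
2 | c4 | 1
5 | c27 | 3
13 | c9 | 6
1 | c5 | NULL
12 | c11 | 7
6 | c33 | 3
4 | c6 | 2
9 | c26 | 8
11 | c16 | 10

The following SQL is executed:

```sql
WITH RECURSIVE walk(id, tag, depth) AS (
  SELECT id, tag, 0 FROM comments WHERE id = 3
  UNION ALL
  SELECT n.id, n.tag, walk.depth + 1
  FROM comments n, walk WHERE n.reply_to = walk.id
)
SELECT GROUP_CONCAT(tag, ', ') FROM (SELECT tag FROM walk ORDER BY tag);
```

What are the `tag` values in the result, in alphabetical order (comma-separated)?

c11, c27, c33, c34, c37, c9

Base: id=3 (c37) at depth 0.
Iteration 1: rows with reply_to in {3} -> c27 (id 5, depth 1), c33 (id 6, depth 1), c34 (id 7, depth 1).
Iteration 2: rows with reply_to in {5,6,7} -> c11 (id 12, depth 2), c9 (id 13, depth 2).
Iteration 3: no rows with reply_to in {12,13}; recursion stops.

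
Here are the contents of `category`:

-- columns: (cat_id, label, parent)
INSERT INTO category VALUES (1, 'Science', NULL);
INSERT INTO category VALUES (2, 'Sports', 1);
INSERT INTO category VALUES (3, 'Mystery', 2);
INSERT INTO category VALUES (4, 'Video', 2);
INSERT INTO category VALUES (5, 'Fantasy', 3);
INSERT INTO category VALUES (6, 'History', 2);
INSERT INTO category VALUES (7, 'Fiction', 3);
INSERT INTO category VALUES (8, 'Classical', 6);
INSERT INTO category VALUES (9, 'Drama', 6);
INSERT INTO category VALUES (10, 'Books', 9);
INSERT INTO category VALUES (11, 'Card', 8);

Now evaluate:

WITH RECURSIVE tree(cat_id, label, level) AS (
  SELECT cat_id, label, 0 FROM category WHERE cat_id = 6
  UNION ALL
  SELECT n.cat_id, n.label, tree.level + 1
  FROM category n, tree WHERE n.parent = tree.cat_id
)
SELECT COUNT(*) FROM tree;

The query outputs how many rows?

5

Base: cat_id=6 (History) at level 0.
Iteration 1: rows with parent in {6} -> Classical (id 8, level 1), Drama (id 9, level 1).
Iteration 2: rows with parent in {8,9} -> Books (id 10, level 2), Card (id 11, level 2).
Iteration 3: no rows with parent in {10,11}; recursion stops.
Total rows emitted: 5.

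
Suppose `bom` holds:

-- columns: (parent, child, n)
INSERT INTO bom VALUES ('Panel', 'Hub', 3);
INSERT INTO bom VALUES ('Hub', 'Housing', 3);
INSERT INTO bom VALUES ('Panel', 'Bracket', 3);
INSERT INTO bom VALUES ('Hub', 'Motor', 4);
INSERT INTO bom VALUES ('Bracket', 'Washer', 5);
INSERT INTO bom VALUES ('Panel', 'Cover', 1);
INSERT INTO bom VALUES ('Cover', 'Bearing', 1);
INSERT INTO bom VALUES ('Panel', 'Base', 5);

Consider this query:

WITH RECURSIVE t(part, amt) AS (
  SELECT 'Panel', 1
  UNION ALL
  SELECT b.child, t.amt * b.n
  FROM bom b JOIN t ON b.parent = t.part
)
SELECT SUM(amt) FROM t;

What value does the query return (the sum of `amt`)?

Base: (Panel, amt=1).
Iteration 1: components of {Panel} -> Base = 1*5 = 5, Bracket = 1*3 = 3, Cover = 1*1 = 1, Hub = 1*3 = 3.
Iteration 2: components of {Base,Bracket,Cover,Hub} -> Bearing = 1*1 = 1, Housing = 3*3 = 9, Motor = 3*4 = 12, Washer = 3*5 = 15.
Iteration 3: no further components; recursion stops.
SUM(amt) = 1 + 3 + 3 + 1 + 5 + 9 + 12 + 15 + 1 = 50.

50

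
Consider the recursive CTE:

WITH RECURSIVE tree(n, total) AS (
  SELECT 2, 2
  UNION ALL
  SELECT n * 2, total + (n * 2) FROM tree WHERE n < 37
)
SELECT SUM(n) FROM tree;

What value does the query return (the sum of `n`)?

126

Base: n=2, total=2.
Iteration 1: 2 < 37 holds -> n = 2 * 2 = 4, total = 2 + 4 = 6.
Iteration 2: 4 < 37 holds -> n = 4 * 2 = 8, total = 6 + 8 = 14.
Iteration 3: 8 < 37 holds -> n = 8 * 2 = 16, total = 14 + 16 = 30.
Iteration 4: 16 < 37 holds -> n = 16 * 2 = 32, total = 30 + 32 = 62.
Iteration 5: 32 < 37 holds -> n = 32 * 2 = 64, total = 62 + 64 = 126.
Iteration 6: 64 < 37 fails; recursion stops.
SUM(n) = 2 + 4 + 8 + 16 + 32 + 64 = 126.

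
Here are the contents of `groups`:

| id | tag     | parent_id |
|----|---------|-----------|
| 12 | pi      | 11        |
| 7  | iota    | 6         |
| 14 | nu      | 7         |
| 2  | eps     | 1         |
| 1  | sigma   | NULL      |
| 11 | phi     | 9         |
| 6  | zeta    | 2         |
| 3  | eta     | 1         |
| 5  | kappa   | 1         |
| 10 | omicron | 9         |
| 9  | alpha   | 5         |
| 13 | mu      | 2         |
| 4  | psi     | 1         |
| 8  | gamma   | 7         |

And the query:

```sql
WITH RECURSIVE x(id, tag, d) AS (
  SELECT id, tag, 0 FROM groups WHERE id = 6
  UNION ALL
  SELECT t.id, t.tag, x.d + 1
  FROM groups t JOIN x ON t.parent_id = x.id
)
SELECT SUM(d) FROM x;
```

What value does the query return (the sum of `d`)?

Base: id=6 (zeta) at d 0.
Iteration 1: rows with parent_id in {6} -> iota (id 7, d 1).
Iteration 2: rows with parent_id in {7} -> gamma (id 8, d 2), nu (id 14, d 2).
Iteration 3: no rows with parent_id in {8,14}; recursion stops.
SUM(d) = 0 + 1 + 2 + 2 = 5.

5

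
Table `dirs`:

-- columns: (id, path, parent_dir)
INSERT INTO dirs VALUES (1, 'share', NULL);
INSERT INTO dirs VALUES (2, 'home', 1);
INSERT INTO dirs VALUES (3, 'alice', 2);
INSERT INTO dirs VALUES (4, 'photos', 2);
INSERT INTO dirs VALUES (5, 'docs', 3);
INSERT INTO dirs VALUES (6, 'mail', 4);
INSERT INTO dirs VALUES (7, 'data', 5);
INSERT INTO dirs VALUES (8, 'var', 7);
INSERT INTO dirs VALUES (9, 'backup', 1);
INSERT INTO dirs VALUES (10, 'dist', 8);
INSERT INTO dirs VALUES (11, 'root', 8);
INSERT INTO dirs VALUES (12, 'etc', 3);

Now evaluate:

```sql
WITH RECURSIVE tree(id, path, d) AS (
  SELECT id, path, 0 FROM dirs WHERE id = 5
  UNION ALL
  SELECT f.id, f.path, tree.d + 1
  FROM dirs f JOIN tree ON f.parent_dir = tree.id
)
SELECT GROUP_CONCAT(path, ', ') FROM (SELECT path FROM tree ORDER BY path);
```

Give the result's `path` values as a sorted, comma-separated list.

Base: id=5 (docs) at d 0.
Iteration 1: rows with parent_dir in {5} -> data (id 7, d 1).
Iteration 2: rows with parent_dir in {7} -> var (id 8, d 2).
Iteration 3: rows with parent_dir in {8} -> dist (id 10, d 3), root (id 11, d 3).
Iteration 4: no rows with parent_dir in {10,11}; recursion stops.

data, dist, docs, root, var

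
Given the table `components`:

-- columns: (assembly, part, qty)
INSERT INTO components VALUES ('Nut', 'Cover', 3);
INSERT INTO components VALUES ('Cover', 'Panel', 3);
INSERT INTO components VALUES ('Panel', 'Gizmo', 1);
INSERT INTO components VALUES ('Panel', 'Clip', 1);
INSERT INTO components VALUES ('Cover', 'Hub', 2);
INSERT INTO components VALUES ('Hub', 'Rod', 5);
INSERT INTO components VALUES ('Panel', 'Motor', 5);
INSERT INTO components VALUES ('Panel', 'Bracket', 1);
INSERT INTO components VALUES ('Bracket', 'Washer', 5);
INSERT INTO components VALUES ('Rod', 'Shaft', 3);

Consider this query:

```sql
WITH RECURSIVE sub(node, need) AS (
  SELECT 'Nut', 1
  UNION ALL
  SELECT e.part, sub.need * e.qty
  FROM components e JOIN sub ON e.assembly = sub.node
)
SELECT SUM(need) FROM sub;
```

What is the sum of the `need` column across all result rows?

256

Base: (Nut, need=1).
Iteration 1: components of {Nut} -> Cover = 1*3 = 3.
Iteration 2: components of {Cover} -> Hub = 3*2 = 6, Panel = 3*3 = 9.
Iteration 3: components of {Hub,Panel} -> Bracket = 9*1 = 9, Clip = 9*1 = 9, Gizmo = 9*1 = 9, Motor = 9*5 = 45, Rod = 6*5 = 30.
Iteration 4: components of {Bracket,Clip,Gizmo,Motor,Rod} -> Shaft = 30*3 = 90, Washer = 9*5 = 45.
Iteration 5: no further components; recursion stops.
SUM(need) = 1 + 3 + 9 + 6 + 9 + 9 + 45 + 9 + 30 + 45 + 90 = 256.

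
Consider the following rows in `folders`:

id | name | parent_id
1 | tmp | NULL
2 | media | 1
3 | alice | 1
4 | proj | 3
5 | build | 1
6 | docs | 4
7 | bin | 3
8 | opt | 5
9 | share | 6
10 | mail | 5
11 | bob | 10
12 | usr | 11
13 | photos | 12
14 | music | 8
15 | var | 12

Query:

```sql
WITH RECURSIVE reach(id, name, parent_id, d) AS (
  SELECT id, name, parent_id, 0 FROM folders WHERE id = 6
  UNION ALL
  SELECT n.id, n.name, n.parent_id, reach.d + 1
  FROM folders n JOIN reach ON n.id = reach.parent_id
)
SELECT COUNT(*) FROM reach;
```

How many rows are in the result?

Base: id=6 (docs), parent_id=4, d 0.
Iteration 1: join on id=4 -> proj (id 4, parent_id=3, d 1).
Iteration 2: join on id=3 -> alice (id 3, parent_id=1, d 2).
Iteration 3: join on id=1 -> tmp (id 1, parent_id=NULL, d 3).
Iteration 4: parent_id is NULL; no match; recursion stops.
Total rows emitted: 4.

4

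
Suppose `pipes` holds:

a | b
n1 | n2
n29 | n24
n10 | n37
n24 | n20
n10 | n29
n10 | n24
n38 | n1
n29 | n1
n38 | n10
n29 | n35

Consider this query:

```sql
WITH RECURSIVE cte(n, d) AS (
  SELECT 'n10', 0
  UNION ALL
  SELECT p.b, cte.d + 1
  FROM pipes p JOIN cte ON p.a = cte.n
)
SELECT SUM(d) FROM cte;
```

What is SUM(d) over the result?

Base: (n10, d=0).
Iteration 1: edges from {n10} -> (n24, d=1), (n29, d=1), (n37, d=1).
Iteration 2: edges from {n24,n29,n37} -> (n1, d=2), (n20, d=2), (n24, d=2), (n35, d=2).
Iteration 3: edges from {n1,n20,n24,n35} -> (n2, d=3), (n20, d=3).
Iteration 4: no outgoing edges from {n2,n20}; recursion stops.
SUM(d) = 0 + 1 + 1 + 1 + 2 + 2 + 2 + 2 + 3 + 3 = 17.

17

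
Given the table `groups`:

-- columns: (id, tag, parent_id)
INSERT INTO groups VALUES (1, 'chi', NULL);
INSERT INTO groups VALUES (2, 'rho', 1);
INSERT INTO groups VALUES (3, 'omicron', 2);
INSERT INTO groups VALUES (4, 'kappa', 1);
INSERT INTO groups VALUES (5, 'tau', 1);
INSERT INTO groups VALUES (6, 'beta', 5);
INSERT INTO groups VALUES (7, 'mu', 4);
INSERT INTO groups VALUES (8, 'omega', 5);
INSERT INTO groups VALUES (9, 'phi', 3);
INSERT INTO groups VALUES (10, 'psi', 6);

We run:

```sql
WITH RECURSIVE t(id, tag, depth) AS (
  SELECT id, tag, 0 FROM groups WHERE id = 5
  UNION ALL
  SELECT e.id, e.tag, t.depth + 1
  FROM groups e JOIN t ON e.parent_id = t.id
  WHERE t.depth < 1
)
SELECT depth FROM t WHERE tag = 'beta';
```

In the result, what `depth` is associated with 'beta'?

Base: id=5 (tau) at depth 0.
Iteration 1: rows with parent_id in {5} -> beta (id 6, depth 1), omega (id 8, depth 1).
Iteration 2: depth < 1 fails for all current rows; recursion stops.

1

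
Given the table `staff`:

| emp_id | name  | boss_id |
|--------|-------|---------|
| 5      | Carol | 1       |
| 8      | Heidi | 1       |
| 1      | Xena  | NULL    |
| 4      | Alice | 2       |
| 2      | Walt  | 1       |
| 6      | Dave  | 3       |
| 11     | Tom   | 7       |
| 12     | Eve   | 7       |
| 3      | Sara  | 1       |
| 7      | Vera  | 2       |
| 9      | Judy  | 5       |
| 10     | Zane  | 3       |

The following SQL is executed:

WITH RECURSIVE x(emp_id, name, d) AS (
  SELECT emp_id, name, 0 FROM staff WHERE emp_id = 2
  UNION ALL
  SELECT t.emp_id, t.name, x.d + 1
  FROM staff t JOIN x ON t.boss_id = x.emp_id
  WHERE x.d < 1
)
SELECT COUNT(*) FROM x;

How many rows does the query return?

Base: emp_id=2 (Walt) at d 0.
Iteration 1: rows with boss_id in {2} -> Alice (id 4, d 1), Vera (id 7, d 1).
Iteration 2: d < 1 fails for all current rows; recursion stops.
Total rows emitted: 3.

3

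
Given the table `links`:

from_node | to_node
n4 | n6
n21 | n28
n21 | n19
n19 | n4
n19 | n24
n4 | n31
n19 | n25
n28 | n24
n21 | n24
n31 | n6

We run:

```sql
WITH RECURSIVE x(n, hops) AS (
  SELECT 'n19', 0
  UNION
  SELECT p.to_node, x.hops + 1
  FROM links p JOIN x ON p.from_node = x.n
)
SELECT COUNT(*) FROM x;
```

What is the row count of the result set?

7

Base: (n19, hops=0).
Iteration 1: edges from {n19} -> (n24, hops=1), (n25, hops=1), (n4, hops=1).
Iteration 2: edges from {n24,n25,n4} -> (n31, hops=2), (n6, hops=2).
Iteration 3: edges from {n31,n6} -> (n6, hops=3).
Iteration 4: no outgoing edges from {n6}; recursion stops.
Total rows emitted: 7.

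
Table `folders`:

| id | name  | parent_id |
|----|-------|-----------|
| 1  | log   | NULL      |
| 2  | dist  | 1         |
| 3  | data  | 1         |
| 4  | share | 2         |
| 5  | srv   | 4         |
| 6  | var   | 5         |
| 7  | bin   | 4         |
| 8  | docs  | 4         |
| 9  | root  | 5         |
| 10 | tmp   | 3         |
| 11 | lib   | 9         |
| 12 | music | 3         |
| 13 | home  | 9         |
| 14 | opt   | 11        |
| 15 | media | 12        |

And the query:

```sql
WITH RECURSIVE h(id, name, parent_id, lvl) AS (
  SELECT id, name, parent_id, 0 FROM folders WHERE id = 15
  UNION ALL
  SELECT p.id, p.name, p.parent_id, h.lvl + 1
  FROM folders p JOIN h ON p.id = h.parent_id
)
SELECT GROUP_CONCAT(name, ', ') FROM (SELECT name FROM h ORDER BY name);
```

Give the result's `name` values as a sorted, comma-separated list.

Base: id=15 (media), parent_id=12, lvl 0.
Iteration 1: join on id=12 -> music (id 12, parent_id=3, lvl 1).
Iteration 2: join on id=3 -> data (id 3, parent_id=1, lvl 2).
Iteration 3: join on id=1 -> log (id 1, parent_id=NULL, lvl 3).
Iteration 4: parent_id is NULL; no match; recursion stops.

data, log, media, music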